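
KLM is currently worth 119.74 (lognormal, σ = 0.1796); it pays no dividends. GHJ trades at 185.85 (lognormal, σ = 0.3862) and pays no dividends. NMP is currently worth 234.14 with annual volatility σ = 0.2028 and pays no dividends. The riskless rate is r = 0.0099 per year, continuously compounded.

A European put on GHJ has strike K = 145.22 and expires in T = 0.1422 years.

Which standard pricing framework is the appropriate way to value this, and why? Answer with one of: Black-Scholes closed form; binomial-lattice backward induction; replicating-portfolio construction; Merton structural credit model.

Key observation: the instrument is a plain European put (strike 145.22) on a lognormal asset; the exact continuous-time formula applies directly.

framework: Black-Scholes closed form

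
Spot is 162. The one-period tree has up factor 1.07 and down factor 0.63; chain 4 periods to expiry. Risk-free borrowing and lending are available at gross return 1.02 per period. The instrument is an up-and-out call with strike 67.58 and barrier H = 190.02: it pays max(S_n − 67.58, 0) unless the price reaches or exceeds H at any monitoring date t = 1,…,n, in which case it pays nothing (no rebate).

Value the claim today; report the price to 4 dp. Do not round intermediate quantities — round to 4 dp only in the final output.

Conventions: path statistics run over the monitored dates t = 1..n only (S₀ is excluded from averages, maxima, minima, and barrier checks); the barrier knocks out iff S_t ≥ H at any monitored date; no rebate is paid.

price = 12.9387

With p* = (R−d)/(u−d) = 0.8864, sum probability × payoff across the paths and divide by R^4.
Enumerate all 2^4 = 16 price paths (U = up ×1.07, D = down ×0.63); each path with k up-moves has probability p*^k·(1−p*)^(4−k).
DDDD: M=102.0600, payoff=0.0000, prob=0.000167
UDDD: M=173.3400, payoff=0.0000, prob=0.001301
DUDD: M=109.2042, payoff=0.0000, prob=0.001301
UUDD: M=185.4738, payoff=6.0346, prob=0.010145
DDUD: M=102.0600, payoff=0.0000, prob=0.001301
UDUD: M=173.3400, payoff=6.0346, prob=0.010145
DUUD: M=116.8485, payoff=6.0346, prob=0.010145
UUUD: M=198.4570, payoff=0.0000, prob=0.079132
DDDU: M=102.0600, payoff=0.0000, prob=0.001301
UDDU: M=173.3400, payoff=6.0346, prob=0.010145
DUDU: M=109.2042, payoff=6.0346, prob=0.010145
UUDU: M=185.4738, payoff=57.4479, prob=0.079132
DDUU: M=102.0600, payoff=6.0346, prob=0.010145
UDUU: M=173.3400, payoff=57.4479, prob=0.079132
DUUU: M=125.0279, payoff=57.4479, prob=0.079132
UUUU: M=212.3490, payoff=0.0000, prob=0.617231
Price = Σ prob·payoff / R^4 = 14.005258 / 1.082432 = 12.9387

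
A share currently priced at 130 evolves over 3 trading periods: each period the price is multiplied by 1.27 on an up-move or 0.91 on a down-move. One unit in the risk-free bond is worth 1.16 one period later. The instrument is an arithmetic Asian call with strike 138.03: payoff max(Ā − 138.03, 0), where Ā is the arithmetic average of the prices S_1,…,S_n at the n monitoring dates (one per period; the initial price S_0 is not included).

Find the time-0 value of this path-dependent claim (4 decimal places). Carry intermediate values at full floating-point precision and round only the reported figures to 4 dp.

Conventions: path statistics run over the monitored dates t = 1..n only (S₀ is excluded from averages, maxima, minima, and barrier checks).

price = 25.8469

Risk-neutral up-probability p* = (R−d)/(u−d) = (1.16−0.91)/(1.27−0.91) = 0.6944; the claim prices as the p*-weighted sum of path payoffs discounted by R^3.
Enumerate all 2^3 = 8 price paths (U = up ×1.27, D = down ×0.91); each path with k up-moves has probability p*^k·(1−p*)^(3−k).
DDD: Ā=107.9724, payoff=0.0000, prob=0.028528
UDD: Ā=150.6868, payoff=12.6568, prob=0.064836
DUD: Ā=135.0868, payoff=0.0000, prob=0.064836
UUD: Ā=188.5277, payoff=50.4977, prob=0.147355
DDU: Ā=120.8908, payoff=0.0000, prob=0.064836
UDU: Ā=168.7157, payoff=30.6857, prob=0.147355
DUU: Ā=153.1157, payoff=15.0857, prob=0.147355
UUU: Ā=213.6889, payoff=75.6589, prob=0.334898
Price = Σ prob·payoff / R^3 = 40.344379 / 1.560896 = 25.8469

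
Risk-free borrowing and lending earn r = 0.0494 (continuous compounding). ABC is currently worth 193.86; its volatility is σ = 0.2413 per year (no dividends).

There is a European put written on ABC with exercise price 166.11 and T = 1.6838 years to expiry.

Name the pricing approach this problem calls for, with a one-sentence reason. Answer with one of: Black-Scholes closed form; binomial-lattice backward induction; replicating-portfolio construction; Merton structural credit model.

Key observation: with ABC following a GBM at constant σ and r, the European put struck at 166.11 prices in closed form — nothing here needs a stepwise model or a balance sheet.

framework: Black-Scholes closed form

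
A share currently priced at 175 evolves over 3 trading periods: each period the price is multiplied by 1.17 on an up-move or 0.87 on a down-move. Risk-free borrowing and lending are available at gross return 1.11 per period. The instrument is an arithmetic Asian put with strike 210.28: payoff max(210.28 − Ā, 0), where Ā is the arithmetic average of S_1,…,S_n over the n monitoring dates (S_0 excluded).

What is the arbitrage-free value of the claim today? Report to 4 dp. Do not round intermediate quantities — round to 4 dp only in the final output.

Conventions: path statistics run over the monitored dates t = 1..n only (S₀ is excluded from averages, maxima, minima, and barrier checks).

price = 7.9061

No-arbitrage gives p* = (R−d)/(u−d) = 0.8000: enumerate every path, weight its payoff by its p*-probability, and discount by R^3.
Enumerate all 2^3 = 8 price paths (U = up ×1.17, D = down ×0.87); each path with k up-moves has probability p*^k·(1−p*)^(3−k).
DDD: Ā=133.3152, payoff=76.9648, prob=0.008000
UDD: Ā=179.2859, payoff=30.9941, prob=0.032000
DUD: Ā=161.7859, payoff=48.4941, prob=0.032000
UUD: Ā=217.5742, payoff=0.0000, prob=0.128000
DDU: Ā=146.5609, payoff=63.7191, prob=0.032000
UDU: Ā=197.0992, payoff=13.1808, prob=0.128000
DUU: Ā=179.5992, payoff=30.6808, prob=0.128000
UUU: Ā=241.5299, payoff=0.0000, prob=0.512000
Price = Σ prob·payoff / R^3 = 10.812641 / 1.367631 = 7.9061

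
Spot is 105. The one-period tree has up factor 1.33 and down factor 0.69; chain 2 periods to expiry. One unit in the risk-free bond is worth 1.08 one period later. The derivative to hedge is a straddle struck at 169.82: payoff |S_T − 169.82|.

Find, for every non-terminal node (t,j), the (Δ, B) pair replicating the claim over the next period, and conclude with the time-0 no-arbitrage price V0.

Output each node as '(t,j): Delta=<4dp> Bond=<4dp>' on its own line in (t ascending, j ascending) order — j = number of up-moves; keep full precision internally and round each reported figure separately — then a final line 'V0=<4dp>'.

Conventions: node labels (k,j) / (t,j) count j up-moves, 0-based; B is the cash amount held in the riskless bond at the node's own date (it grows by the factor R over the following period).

(0,0): Delta=-0.7328 Bond=127.6654
(1,0): Delta=-1.0000 Bond=157.2407
(1,1): Delta=-0.6439 Bond=125.4670
V0=50.7264

The replicating-portfolio and risk-neutral prices coincide; use p* = (1.08−0.69)/(1.33−0.69) = 0.6094 for the latter.
Terminal payoffs: V(2,0)=119.8295, V(2,1)=73.4615, V(2,2)=15.9145
(1,0): S=72.4500. Δ = (V_up−V_dn)/(S_up−S_dn) = (73.4615−119.8295)/(96.3585−49.9905) = -1.0000. V = [p*·73.4615 + (1−p*)·119.8295]/1.08 = 84.7907. B = V − Δ·S = 157.2407.
(1,1): S=139.6500. Δ = (V_up−V_dn)/(S_up−S_dn) = (15.9145−73.4615)/(185.7345−96.3585) = -0.6439. V = [p*·15.9145 + (1−p*)·73.4615]/1.08 = 35.5498. B = V − Δ·S = 125.4670.
(0,0): S=105.0000. Δ = (V_up−V_dn)/(S_up−S_dn) = (35.5498−84.7907)/(139.6500−72.4500) = -0.7328. V = [p*·35.5498 + (1−p*)·84.7907]/1.08 = 50.7264. B = V − Δ·S = 127.6654.
Check: Δ(0,0)·S0 + B(0,0) = 50.7264 = V0.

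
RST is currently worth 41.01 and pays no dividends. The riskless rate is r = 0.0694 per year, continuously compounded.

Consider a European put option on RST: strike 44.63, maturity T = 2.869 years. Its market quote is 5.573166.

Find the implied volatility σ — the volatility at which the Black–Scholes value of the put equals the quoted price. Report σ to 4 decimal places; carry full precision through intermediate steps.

sigma = 0.2927

At σ = 0.2927 the Black–Scholes value reproduces the quote:
σ√T = 0.2927·√2.869 = 0.495779
d₁ = (ln(S/K) + (r+σ²/2)T) / (σ√T) = (ln(41.01/44.63) + (0.0694+0.2927²/2)·2.869) / 0.495779 = (-0.084590 + 0.322007) / 0.495779 = 0.478876
d₂ = d₁ − σ√T = 0.478876 − 0.495779 = -0.016903
e^{−rT} = 0.819461
N(−d₁) = 0.316013,  N(−d₂) = 0.506743
V = K·e^{−rT}·N(−d₂) − S·N(−d₁) = 18.532876 − 12.959710 = 5.573166 (the quoted price), and the Black–Scholes price is strictly increasing in σ, so σ is unique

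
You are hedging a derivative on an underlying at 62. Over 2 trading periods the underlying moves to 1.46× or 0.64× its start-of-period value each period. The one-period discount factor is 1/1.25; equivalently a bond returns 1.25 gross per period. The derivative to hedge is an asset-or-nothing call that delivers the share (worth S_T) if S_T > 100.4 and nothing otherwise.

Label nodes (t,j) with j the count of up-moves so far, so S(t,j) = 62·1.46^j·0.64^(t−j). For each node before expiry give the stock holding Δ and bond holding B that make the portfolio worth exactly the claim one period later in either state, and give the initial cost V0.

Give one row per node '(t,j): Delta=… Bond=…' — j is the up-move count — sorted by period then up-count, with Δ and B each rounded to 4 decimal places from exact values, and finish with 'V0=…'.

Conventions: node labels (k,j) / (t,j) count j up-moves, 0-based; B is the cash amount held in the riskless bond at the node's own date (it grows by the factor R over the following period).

Under the risk-neutral measure, an up-move has probability p* = (R−d)/(u−d) = 0.7439 and values discount at R = 1.25.
Expiry values: V(2,0)=0.0000, V(2,1)=0.0000, V(2,2)=132.1592
(1,0): S=39.6800. Δ = (V_up−V_dn)/(S_up−S_dn) = (0.0000−0.0000)/(57.9328−25.3952) = 0.0000. V = [p*·0.0000 + (1−p*)·0.0000]/1.25 = 0.0000. B = V − Δ·S = 0.0000.
(1,1): S=90.5200. Δ = (V_up−V_dn)/(S_up−S_dn) = (132.1592−0.0000)/(132.1592−57.9328) = 1.7805. V = [p*·132.1592 + (1−p*)·0.0000]/1.25 = 78.6508. B = V − Δ·S = -82.5189.
(0,0): S=62.0000. Δ = (V_up−V_dn)/(S_up−S_dn) = (78.6508−0.0000)/(90.5200−39.6800) = 1.5470. V = [p*·78.6508 + (1−p*)·0.0000]/1.25 = 46.8068. B = V − Δ·S = -49.1088.
As a check, the time-0 holding Δ(0,0)·S0 + B(0,0) comes to 46.8068 — exactly V0.

(0,0): Delta=1.5470 Bond=-49.1088
(1,0): Delta=0.0000 Bond=0.0000
(1,1): Delta=1.7805 Bond=-82.5189
V0=46.8068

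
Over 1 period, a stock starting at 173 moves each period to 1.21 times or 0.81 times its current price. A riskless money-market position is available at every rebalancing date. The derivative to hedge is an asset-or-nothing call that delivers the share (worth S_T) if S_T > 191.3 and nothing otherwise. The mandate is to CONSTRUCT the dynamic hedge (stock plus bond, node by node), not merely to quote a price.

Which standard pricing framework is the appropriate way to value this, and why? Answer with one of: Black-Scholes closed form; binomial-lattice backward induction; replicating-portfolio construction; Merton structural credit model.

framework: replicating-portfolio construction

Key observation: the mandate to exhibit the hedge at every date and state singles out the replicating-portfolio construction on the 1-period tree with factors 1.21 and 0.81 from 173.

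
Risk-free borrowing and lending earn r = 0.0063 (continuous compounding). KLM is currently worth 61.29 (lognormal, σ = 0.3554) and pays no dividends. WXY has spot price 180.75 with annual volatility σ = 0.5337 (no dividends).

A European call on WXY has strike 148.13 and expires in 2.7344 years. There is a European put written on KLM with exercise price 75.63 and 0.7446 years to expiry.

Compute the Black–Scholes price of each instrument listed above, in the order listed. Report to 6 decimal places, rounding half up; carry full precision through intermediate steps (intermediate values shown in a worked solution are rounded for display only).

price(WXY call K=148.13) = 74.763463
price(KLM put K=75.63) = 17.094804

[WXY call K=148.13]
σ√T = 0.5337·√2.7344 = 0.882527
d₁ = (ln(S/K) + (r+σ²/2)T) / (σ√T) = (ln(180.75/148.13) + (0.0063+0.5337²/2)·2.7344) / 0.882527 = (0.199025 + 0.406654) / 0.882527 = 0.686300
d₂ = d₁ − σ√T = 0.686300 − 0.882527 = -0.196227
e^{−rT} = 0.982921
N(d₁) = 0.753738,  N(d₂) = 0.422216
price = S·N(d₁) − K·e^{−rT}·N(d₂) = 136.238153 − 61.474690 = 74.763463
[KLM put K=75.63]
σ√T = 0.3554·√0.7446 = 0.306675
d₁ = (ln(S/K) + (r+σ²/2)T) / (σ√T) = (ln(61.29/75.63) + (0.0063+0.3554²/2)·0.7446) / 0.306675 = (-0.210236 + 0.051716) / 0.306675 = -0.516900
d₂ = d₁ − σ√T = -0.516900 − 0.306675 = -0.823575
e^{−rT} = 0.995320
N(−d₁) = 0.697387,  N(−d₂) = 0.794910
price = K·e^{−rT}·N(−d₂) − S·N(−d₁) = 59.837650 − 42.742846 = 17.094804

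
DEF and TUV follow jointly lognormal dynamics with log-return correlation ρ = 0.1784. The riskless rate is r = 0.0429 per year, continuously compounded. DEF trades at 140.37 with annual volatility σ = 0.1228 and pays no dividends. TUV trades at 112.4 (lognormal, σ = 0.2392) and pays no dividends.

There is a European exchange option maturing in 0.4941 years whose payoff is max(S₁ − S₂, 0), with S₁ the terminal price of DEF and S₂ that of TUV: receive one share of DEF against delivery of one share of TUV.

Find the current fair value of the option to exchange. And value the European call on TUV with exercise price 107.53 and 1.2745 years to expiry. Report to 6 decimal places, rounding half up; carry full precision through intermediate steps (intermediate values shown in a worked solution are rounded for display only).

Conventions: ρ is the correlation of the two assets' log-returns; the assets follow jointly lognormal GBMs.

σ_eff = √(σ₁² + σ₂² − 2ρσ₁σ₂) = √(0.1228² + 0.2392² − 2·0.1784·0.1228·0.2392) = 0.248628
d₁ = (ln(S₁/S₂) + (q₂ − q₁ + σ_eff²/2)T) / (σ_eff√T) = (ln(140.37/112.4) + (0.0 − 0.0 + 0.030908)·0.4941) / 0.174766 = 1.358898
d₂ = d₁ − σ_eff√T = 1.358898 − 0.174766 = 1.184131
N(d₁) = 0.912911,  N(d₂) = 0.881819
V = S₁·e^{−q₁T}·N(d₁) − S₂·e^{−q₂T}·N(d₂) = 128.145247 − 99.116510 = 29.028737
[vanilla: TUV call K=107.53]
σ√T = 0.2392·√1.2745 = 0.270042
d₁ = (ln(S/K) + (r+σ²/2)T) / (σ√T) = (ln(112.4/107.53) + (0.0429+0.2392²/2)·1.2745) / 0.270042 = (0.044294 + 0.091137) / 0.270042 = 0.501520
d₂ = d₁ − σ√T = 0.501520 − 0.270042 = 0.231478
e^{−rT} = 0.946792
N(d₁) = 0.691997,  N(d₂) = 0.591528
price = S·N(d₁) − K·e^{−rT}·N(d₂) = 77.780510 − 60.222627 = 17.557883

exchange price = 29.028737
price(TUV call K=107.53) = 17.557883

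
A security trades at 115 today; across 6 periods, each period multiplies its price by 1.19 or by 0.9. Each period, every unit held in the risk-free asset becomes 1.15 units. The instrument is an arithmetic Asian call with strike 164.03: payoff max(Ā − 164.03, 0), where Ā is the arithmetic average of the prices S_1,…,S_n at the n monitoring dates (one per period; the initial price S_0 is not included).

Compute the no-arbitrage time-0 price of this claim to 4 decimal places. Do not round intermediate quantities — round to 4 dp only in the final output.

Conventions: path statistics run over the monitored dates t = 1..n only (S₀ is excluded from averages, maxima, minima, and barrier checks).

price = 13.8579

With p* = (R−d)/(u−d) = 0.8621, sum probability × payoff across the paths and divide by R^6.
Enumerate all 2^6 = 64 price paths (U = up ×1.19, D = down ×0.9); each path with k up-moves has probability p*^k·(1−p*)^(6−k).
DDDDDD: Ā=80.8264, payoff=0.0000, prob=0.000007
UDDDDD: Ā=106.8705, payoff=0.0000, prob=0.000043
DUDDDD: Ā=101.3122, payoff=0.0000, prob=0.000043
UUDDDD: Ā=133.9572, payoff=0.0000, prob=0.000269
DDUDDD: Ā=96.3097, payoff=0.0000, prob=0.000043
UDUDDD: Ā=127.3428, payoff=0.0000, prob=0.000269
DUUDDD: Ā=121.7844, payoff=0.0000, prob=0.000269
UUUDDD: Ā=161.0261, payoff=0.0000, prob=0.001681
DDDUDD: Ā=91.8074, payoff=0.0000, prob=0.000043
UDDUDD: Ā=121.3898, payoff=0.0000, prob=0.000269
DUDUDD: Ā=115.8315, payoff=0.0000, prob=0.000269
UUDUDD: Ā=153.1549, payoff=0.0000, prob=0.001681
DDUUDD: Ā=110.8290, payoff=0.0000, prob=0.000269
UDUUDD: Ā=146.5405, payoff=0.0000, prob=0.001681
DUUUDD: Ā=140.9822, payoff=0.0000, prob=0.001681
UUUUDD: Ā=186.4098, payoff=22.3798, prob=0.010507
DDDDUD: Ā=87.7554, payoff=0.0000, prob=0.000043
UDDDUD: Ā=116.0321, payoff=0.0000, prob=0.000269
DUDDUD: Ā=110.4738, payoff=0.0000, prob=0.000269
UUDDUD: Ā=146.0709, payoff=0.0000, prob=0.001681
DDUDUD: Ā=105.4713, payoff=0.0000, prob=0.000269
UDUDUD: Ā=139.4565, payoff=0.0000, prob=0.001681
DUUDUD: Ā=133.8982, payoff=0.0000, prob=0.001681
UUUDUD: Ā=177.0431, payoff=13.0131, prob=0.010507
DDDUUD: Ā=100.9690, payoff=0.0000, prob=0.000269
UDDUUD: Ā=133.5035, payoff=0.0000, prob=0.001681
DUDUUD: Ā=127.9452, payoff=0.0000, prob=0.001681
UUDUUD: Ā=169.1720, payoff=5.1420, prob=0.010507
DDUUUD: Ā=122.9427, payoff=0.0000, prob=0.001681
UDUUUD: Ā=162.5575, payoff=0.0000, prob=0.010507
DUUUUD: Ā=156.9992, payoff=0.0000, prob=0.010507
UUUUUD: Ā=207.5878, payoff=43.5578, prob=0.065671
DDDDDU: Ā=84.1086, payoff=0.0000, prob=0.000043
UDDDDU: Ā=111.2102, payoff=0.0000, prob=0.000269
DUDDDU: Ā=105.6519, payoff=0.0000, prob=0.000269
UUDDDU: Ā=139.6953, payoff=0.0000, prob=0.001681
DDUDDU: Ā=100.6494, payoff=0.0000, prob=0.000269
UDUDDU: Ā=133.0809, payoff=0.0000, prob=0.001681
DUUDDU: Ā=127.5225, payoff=0.0000, prob=0.001681
UUUDDU: Ā=168.6131, payoff=4.5831, prob=0.010507
DDDUDU: Ā=96.1471, payoff=0.0000, prob=0.000269
UDDUDU: Ā=127.1279, payoff=0.0000, prob=0.001681
DUDUDU: Ā=121.5695, payoff=0.0000, prob=0.001681
UUDUDU: Ā=160.7420, payoff=0.0000, prob=0.010507
DDUUDU: Ā=116.5670, payoff=0.0000, prob=0.001681
UDUUDU: Ā=154.1275, payoff=0.0000, prob=0.010507
DUUUDU: Ā=148.5692, payoff=0.0000, prob=0.010507
UUUUDU: Ā=196.4415, payoff=32.4115, prob=0.065671
DDDDUU: Ā=92.0951, payoff=0.0000, prob=0.000269
UDDDUU: Ā=121.7702, payoff=0.0000, prob=0.001681
DUDDUU: Ā=116.2119, payoff=0.0000, prob=0.001681
UUDDUU: Ā=153.6579, payoff=0.0000, prob=0.010507
DDUDUU: Ā=111.2094, payoff=0.0000, prob=0.001681
UDUDUU: Ā=147.0435, payoff=0.0000, prob=0.010507
DUUDUU: Ā=141.4852, payoff=0.0000, prob=0.010507
UUUDUU: Ā=187.0748, payoff=23.0448, prob=0.065671
DDDUUU: Ā=106.7071, payoff=0.0000, prob=0.001681
UDDUUU: Ā=141.0905, payoff=0.0000, prob=0.010507
DUDUUU: Ā=135.5322, payoff=0.0000, prob=0.010507
UUDUUU: Ā=179.2037, payoff=15.1737, prob=0.065671
DDUUUU: Ā=130.5297, payoff=0.0000, prob=0.010507
UDUUUU: Ā=172.5893, payoff=8.5593, prob=0.065671
DUUUUU: Ā=167.0309, payoff=3.0009, prob=0.065671
UUUUUU: Ā=220.8520, payoff=56.8220, prob=0.410442
Price = Σ prob·payoff / R^6 = 32.054184 / 2.313061 = 13.8579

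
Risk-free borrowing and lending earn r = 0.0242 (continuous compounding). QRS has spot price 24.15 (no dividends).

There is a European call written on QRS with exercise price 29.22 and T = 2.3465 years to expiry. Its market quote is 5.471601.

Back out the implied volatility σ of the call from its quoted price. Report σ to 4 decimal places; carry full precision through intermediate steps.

At σ = 0.4566 the Black–Scholes value reproduces the quote:
σ√T = 0.4566·√2.3465 = 0.699433
d₁ = (ln(S/K) + (r+σ²/2)T) / (σ√T) = (ln(24.15/29.22) + (0.0242+0.4566²/2)·2.3465) / 0.699433 = (-0.190569 + 0.301389) / 0.699433 = 0.158442
d₂ = d₁ − σ√T = 0.158442 − 0.699433 = -0.540991
e^{−rT} = 0.944797
N(d₁) = 0.562946,  N(d₂) = 0.294257
V = S·N(d₁) − K·e^{−rT}·N(d₂) = 13.595140 − 8.123539 = 5.471601 (the quoted price), and the Black–Scholes price is strictly increasing in σ, so σ is unique

sigma = 0.4566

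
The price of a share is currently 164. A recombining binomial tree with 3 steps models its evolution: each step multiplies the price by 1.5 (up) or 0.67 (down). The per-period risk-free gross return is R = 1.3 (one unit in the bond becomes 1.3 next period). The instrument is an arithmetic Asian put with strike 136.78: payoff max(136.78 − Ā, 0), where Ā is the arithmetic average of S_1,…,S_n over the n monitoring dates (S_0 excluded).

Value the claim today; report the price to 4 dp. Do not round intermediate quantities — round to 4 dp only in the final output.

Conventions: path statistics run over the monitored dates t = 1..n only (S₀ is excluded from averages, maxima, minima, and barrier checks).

With p* = (R−d)/(u−d) = 0.7590, sum probability × payoff across the paths and divide by R^3.
Enumerate all 2^3 = 8 price paths (U = up ×1.5, D = down ×0.67); each path with k up-moves has probability p*^k·(1−p*)^(3−k).
DDD: Ā=77.6082, payoff=59.1718, prob=0.013991
UDD: Ā=173.7498, payoff=0.0000, prob=0.044072
DUD: Ā=128.3765, payoff=8.4035, prob=0.044072
UUD: Ā=287.4100, payoff=0.0000, prob=0.138828
DDU: Ā=97.9763, payoff=38.8037, prob=0.044072
UDU: Ā=219.3500, payoff=0.0000, prob=0.138828
DUU: Ā=173.9767, payoff=0.0000, prob=0.138828
UUU: Ā=389.5000, payoff=0.0000, prob=0.437308
Price = Σ prob·payoff / R^3 = 2.908418 / 2.197000 = 1.3238

price = 1.3238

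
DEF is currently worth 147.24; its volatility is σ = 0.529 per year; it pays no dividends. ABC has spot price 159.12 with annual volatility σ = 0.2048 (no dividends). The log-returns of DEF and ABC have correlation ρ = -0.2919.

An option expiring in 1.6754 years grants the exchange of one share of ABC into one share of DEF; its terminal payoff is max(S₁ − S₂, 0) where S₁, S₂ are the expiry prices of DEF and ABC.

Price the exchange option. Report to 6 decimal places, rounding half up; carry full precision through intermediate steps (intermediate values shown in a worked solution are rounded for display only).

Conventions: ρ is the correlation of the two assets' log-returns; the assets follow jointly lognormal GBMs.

σ_eff = √(σ₁² + σ₂² − 2ρσ₁σ₂) = √(0.529² + 0.2048² − 2·-0.2919·0.529·0.2048) = 0.620510
d₁ = (ln(S₁/S₂) + (q₂ − q₁ + σ_eff²/2)T) / (σ_eff√T) = (ln(147.24/159.12) + (0.0 − 0.0 + 0.192516)·1.6754) / 0.803171 = 0.304975
d₂ = d₁ − σ_eff√T = 0.304975 − 0.803171 = -0.498196
N(d₁) = 0.619807,  N(d₂) = 0.309173
V = S₁·e^{−q₁T}·N(d₁) − S₂·e^{−q₂T}·N(d₂) = 91.260438 − 49.195605 = 42.064833
Key observation: the rate r is irrelevant here: denominating values in ABC turns the exchange into a ratio option on S₁/S₂, and discounting at r drops out.

exchange price = 42.064833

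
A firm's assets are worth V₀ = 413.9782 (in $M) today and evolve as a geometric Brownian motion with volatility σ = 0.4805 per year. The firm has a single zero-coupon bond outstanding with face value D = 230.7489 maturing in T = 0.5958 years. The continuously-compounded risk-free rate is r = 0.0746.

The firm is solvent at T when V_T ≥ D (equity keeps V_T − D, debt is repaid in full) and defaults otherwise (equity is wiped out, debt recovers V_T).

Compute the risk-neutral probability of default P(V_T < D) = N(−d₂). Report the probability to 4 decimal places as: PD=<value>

PD=0.0655

Apply the equity-as-call identities (strike 230.7489, horizon 0.5958 years):
d₁ = [ln(V₀/D) + (r + σ²/2)T] / (σ√T)
   = [ln(413.9782/230.7489) + (0.0746 + 0.5·0.4805²)·0.5958] / (0.4805·√0.5958)
   = [0.584483 + 0.113226] / 0.370889 = 1.881182
d₂ = d₁ − σ√T = 1.881182 − 0.370889 = 1.510293
risk-neutral PD = N(−d₂) = N(-1.510293) = 0.065484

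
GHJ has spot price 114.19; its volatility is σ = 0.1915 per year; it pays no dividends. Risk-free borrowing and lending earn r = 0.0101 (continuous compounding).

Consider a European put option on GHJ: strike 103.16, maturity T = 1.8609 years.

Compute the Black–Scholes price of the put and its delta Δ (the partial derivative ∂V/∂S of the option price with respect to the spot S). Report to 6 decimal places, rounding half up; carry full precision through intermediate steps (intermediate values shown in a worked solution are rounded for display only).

σ√T = 0.1915·√1.8609 = 0.261234
d₁ = (ln(S/K) + (r+σ²/2)T) / (σ√T) = (ln(114.19/103.16) + (0.0101+0.1915²/2)·1.8609) / 0.261234 = (0.101583 + 0.052917) / 0.261234 = 0.591420
d₂ = d₁ − σ√T = 0.591420 − 0.261234 = 0.330186
e^{−rT} = 0.981380
N(−d₁) = 0.277119,  N(−d₂) = 0.370630
Put price V = K·e^{−rT}·N(−d₂) − S·N(−d₁) = 37.522256 − 31.644262 = 5.877993
Δ = −N(−d₁) = -0.277119

price = 5.877993
Δ = -0.277119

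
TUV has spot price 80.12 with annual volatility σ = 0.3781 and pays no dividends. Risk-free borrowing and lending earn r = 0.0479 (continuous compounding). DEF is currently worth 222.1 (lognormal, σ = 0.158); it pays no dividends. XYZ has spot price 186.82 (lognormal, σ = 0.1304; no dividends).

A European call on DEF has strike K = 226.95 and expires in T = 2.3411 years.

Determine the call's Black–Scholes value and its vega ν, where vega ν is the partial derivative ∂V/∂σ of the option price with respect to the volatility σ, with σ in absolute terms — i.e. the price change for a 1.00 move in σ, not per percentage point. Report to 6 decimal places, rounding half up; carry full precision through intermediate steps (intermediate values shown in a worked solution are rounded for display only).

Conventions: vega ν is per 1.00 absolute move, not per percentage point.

σ√T = 0.158·√2.3411 = 0.241750
d₁ = (ln(S/K) + (r+σ²/2)T) / (σ√T) = (ln(222.1/226.95) + (0.0479+0.158²/2)·2.3411) / 0.241750 = (-0.021602 + 0.141360) / 0.241750 = 0.495380
d₂ = d₁ − σ√T = 0.495380 − 0.241750 = 0.253630
e^{−rT} = 0.893920
N(d₁) = 0.689834,  N(d₂) = 0.600109
Call price V = S·N(d₁) − K·e^{−rT}·N(d₂) = 153.212150 − 121.747278 = 31.464871
φ(d₁) = (1/√(2π))·e^{−d₁²/2} = 0.352876
ν = S·φ(d₁)·√T = 119.916891

price = 31.464871
ν = 119.916891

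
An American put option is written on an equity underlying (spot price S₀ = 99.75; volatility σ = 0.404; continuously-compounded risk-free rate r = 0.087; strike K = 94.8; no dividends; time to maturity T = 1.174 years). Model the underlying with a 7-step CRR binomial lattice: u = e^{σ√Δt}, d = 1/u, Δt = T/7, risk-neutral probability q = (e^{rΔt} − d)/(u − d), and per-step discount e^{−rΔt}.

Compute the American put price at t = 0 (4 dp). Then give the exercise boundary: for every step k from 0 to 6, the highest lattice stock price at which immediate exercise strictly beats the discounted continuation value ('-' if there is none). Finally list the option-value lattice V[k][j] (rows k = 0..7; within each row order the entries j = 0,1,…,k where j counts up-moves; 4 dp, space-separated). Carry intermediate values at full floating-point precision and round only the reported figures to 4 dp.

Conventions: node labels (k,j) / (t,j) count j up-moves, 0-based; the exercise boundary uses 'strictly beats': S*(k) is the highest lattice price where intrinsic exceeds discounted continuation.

Δt=0.16771  u=1.17992  d=0.84751  q=0.50295  discount=0.98551
step 7 (expiry): payoffs max(K−S,0) = 63.4718 51.1843 34.0773 10.2606 0.0000 0.0000 0.0000 0.0000
step 6: (k=6,j=0): S=36.9649, K−S=57.8351, hold=56.4619 ⇒ V=57.8351 exercise | (k=6,j=1): S=51.4632, K−S=43.3368, hold=41.9636 ⇒ V=43.3368 exercise | (k=6,j=2): S=71.6482, K−S=23.1518, hold=21.7787 ⇒ V=23.1518 exercise | (k=6,j=3): S=99.7500, K−S=0.0000, hold=5.0262 ⇒ V=5.0262 continue | (k=6,j=4): S=138.8740, K−S=0.0000, hold=0.0000 ⇒ V=0.0000 continue | (k=6,j=5): S=193.3431, K−S=0.0000, hold=0.0000 ⇒ V=0.0000 continue | (k=6,j=6): S=269.1762, K−S=0.0000, hold=0.0000 ⇒ V=0.0000 continue  boundary S*=71.6482
step 5: (k=5,j=0): S=43.6157, K−S=51.1843, hold=49.8111 ⇒ V=51.1843 exercise | (k=5,j=1): S=60.7227, K−S=34.0773, hold=32.7041 ⇒ V=34.0773 exercise | (k=5,j=2): S=84.5394, K−S=10.2606, hold=13.8323 ⇒ V=13.8323 continue | (k=5,j=3): S=117.6974, K−S=0.0000, hold=2.4621 ⇒ V=2.4621 continue | (k=5,j=4): S=163.8607, K−S=0.0000, hold=0.0000 ⇒ V=0.0000 continue | (k=5,j=5): S=228.1302, K−S=0.0000, hold=0.0000 ⇒ V=0.0000 continue  boundary S*=60.7227
step 4: (k=4,j=0): S=51.4632, K−S=43.3368, hold=41.9636 ⇒ V=43.3368 exercise | (k=4,j=1): S=71.6482, K−S=23.1518, hold=23.5490 ⇒ V=23.5490 continue | (k=4,j=2): S=99.7500, K−S=0.0000, hold=7.9961 ⇒ V=7.9961 continue | (k=4,j=3): S=138.8740, K−S=0.0000, hold=1.2061 ⇒ V=1.2061 continue | (k=4,j=4): S=193.3431, K−S=0.0000, hold=0.0000 ⇒ V=0.0000 continue  boundary S*=51.4632
step 3: (k=3,j=0): S=60.7227, K−S=34.0773, hold=32.9010 ⇒ V=34.0773 exercise | (k=3,j=1): S=84.5394, K−S=10.2606, hold=15.4989 ⇒ V=15.4989 continue | (k=3,j=2): S=117.6974, K−S=0.0000, hold=4.5147 ⇒ V=4.5147 continue | (k=3,j=3): S=163.8607, K−S=0.0000, hold=0.5908 ⇒ V=0.5908 continue  boundary S*=60.7227
step 2: (k=2,j=0): S=71.6482, K−S=23.1518, hold=24.3751 ⇒ V=24.3751 continue | (k=2,j=1): S=99.7500, K−S=0.0000, hold=9.8299 ⇒ V=9.8299 continue | (k=2,j=2): S=138.8740, K−S=0.0000, hold=2.5044 ⇒ V=2.5044 continue  boundary S*=-
step 1: (k=1,j=0): S=84.5394, K−S=10.2606, hold=16.8125 ⇒ V=16.8125 continue | (k=1,j=1): S=117.6974, K−S=0.0000, hold=6.0565 ⇒ V=6.0565 continue  boundary S*=-
step 0: (k=0,j=0): S=99.7500, K−S=0.0000, hold=11.2376 ⇒ V=11.2376 continue  boundary S*=-

price = 11.2376
boundary = - - - 60.7227 51.4632 60.7227 71.6482
tree:
11.2376
16.8125 6.0565
24.3751 9.8299 2.5044
34.0773 15.4989 4.5147 0.5908
43.3368 23.5490 7.9961 1.2061 0.0000
51.1843 34.0773 13.8323 2.4621 0.0000 0.0000
57.8351 43.3368 23.1518 5.0262 0.0000 0.0000 0.0000
63.4718 51.1843 34.0773 10.2606 0.0000 0.0000 0.0000 0.0000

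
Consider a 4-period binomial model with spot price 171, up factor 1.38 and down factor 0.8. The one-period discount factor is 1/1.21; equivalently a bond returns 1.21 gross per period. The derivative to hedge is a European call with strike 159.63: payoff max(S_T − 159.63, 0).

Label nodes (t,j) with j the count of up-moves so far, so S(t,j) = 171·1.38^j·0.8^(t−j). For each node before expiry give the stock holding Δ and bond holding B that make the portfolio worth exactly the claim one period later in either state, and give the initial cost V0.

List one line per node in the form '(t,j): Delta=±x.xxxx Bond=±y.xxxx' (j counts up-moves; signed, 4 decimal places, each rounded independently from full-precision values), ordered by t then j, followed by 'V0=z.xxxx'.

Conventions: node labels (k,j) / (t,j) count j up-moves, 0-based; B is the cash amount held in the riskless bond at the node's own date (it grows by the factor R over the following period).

Risk-neutral probability p* = (R−d)/(u−d) = (1.21−0.8)/(1.38−0.8) = 0.7069.
At maturity the claim pays: V(4,0)=0.0000, V(4,1)=0.0000, V(4,2)=48.7875, V(4,3)=199.8902, V(4,4)=460.5424
Node (3,0) S=87.5520: V=(p*·0.0000+(1−p*)·0.0000)/1.21=0.0000; Δ=(0.0000−0.0000)/(120.8218−70.0416)=0.0000; B=V−Δ·S=0.0000
Node (3,1) S=151.0272: V=(p*·48.7875+(1−p*)·0.0000)/1.21=28.5023; Δ=(48.7875−0.0000)/(208.4175−120.8218)=0.5570; B=V−Δ·S=-55.6142
Node (3,2) S=260.5219: V=(p*·199.8902+(1−p*)·48.7875)/1.21=128.5963; Δ=(199.8902−48.7875)/(359.5202−208.4175)=1.0000; B=V−Δ·S=-131.9256
Node (3,3) S=449.4003: V=(p*·460.5424+(1−p*)·199.8902)/1.21=317.4747; Δ=(460.5424−199.8902)/(620.1724−359.5202)=1.0000; B=V−Δ·S=-131.9256
Node (2,0) S=109.4400: V=(p*·28.5023+(1−p*)·0.0000)/1.21=16.6514; Δ=(28.5023−0.0000)/(151.0272−87.5520)=0.4490; B=V−Δ·S=-32.4905
Node (2,1) S=188.7840: V=(p*·128.5963+(1−p*)·28.5023)/1.21=82.0317; Δ=(128.5963−28.5023)/(260.5219−151.0272)=0.9141; B=V−Δ·S=-90.5442
Node (2,2) S=325.6524: V=(p*·317.4747+(1−p*)·128.5963)/1.21=216.6230; Δ=(317.4747−128.5963)/(449.4003−260.5219)=1.0000; B=V−Δ·S=-109.0294
Node (1,0) S=136.8000: V=(p*·82.0317+(1−p*)·16.6514)/1.21=51.9575; Δ=(82.0317−16.6514)/(188.7840−109.4400)=0.8240; B=V−Δ·S=-60.7673
Node (1,1) S=235.9800: V=(p*·216.6230+(1−p*)·82.0317)/1.21=146.4246; Δ=(216.6230−82.0317)/(325.6524−188.7840)=0.9834; B=V−Δ·S=-85.6292
Node (0,0) S=171.0000: V=(p*·146.4246+(1−p*)·51.9575)/1.21=98.1289; Δ=(146.4246−51.9575)/(235.9800−136.8000)=0.9525; B=V−Δ·S=-64.7455
Check: Δ(0,0)·S0 + B(0,0) = 98.1289 = V0.

(0,0): Delta=0.9525 Bond=-64.7455
(1,0): Delta=0.8240 Bond=-60.7673
(1,1): Delta=0.9834 Bond=-85.6292
(2,0): Delta=0.4490 Bond=-32.4905
(2,1): Delta=0.9141 Bond=-90.5442
(2,2): Delta=1.0000 Bond=-109.0294
(3,0): Delta=0.0000 Bond=0.0000
(3,1): Delta=0.5570 Bond=-55.6142
(3,2): Delta=1.0000 Bond=-131.9256
(3,3): Delta=1.0000 Bond=-131.9256
V0=98.1289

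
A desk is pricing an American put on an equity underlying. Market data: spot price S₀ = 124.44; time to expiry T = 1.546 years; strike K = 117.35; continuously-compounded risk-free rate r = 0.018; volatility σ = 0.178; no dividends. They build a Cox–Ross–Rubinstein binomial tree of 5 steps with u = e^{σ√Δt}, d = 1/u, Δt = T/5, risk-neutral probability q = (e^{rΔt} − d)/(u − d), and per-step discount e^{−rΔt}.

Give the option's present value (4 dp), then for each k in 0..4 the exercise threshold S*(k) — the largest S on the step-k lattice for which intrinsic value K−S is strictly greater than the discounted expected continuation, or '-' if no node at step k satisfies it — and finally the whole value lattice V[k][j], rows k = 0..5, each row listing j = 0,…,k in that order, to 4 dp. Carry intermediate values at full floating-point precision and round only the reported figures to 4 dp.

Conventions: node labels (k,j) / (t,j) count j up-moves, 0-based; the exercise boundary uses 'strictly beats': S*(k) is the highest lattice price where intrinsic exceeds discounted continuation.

Δt=0.30920  u=1.10404  d=0.90576  q=0.50342  discount=0.99445
step 5 (expiry): payoffs max(K−S,0) = 41.4867 24.8796 4.6369 0.0000 0.0000 0.0000
step 4: (k=4,j=0): S=83.7562, K−S=33.5938, hold=32.9424 ⇒ V=33.5938 exercise | (k=4,j=1): S=102.0913, K−S=15.2587, hold=14.6074 ⇒ V=15.2587 exercise | (k=4,j=2): S=124.4400, K−S=0.0000, hold=2.2898 ⇒ V=2.2898 continue | (k=4,j=3): S=151.6811, K−S=0.0000, hold=0.0000 ⇒ V=0.0000 continue | (k=4,j=4): S=184.8855, K−S=0.0000, hold=0.0000 ⇒ V=0.0000 continue  boundary S*=102.0913
step 3: (k=3,j=0): S=92.4704, K−S=24.8796, hold=24.2283 ⇒ V=24.8796 exercise | (k=3,j=1): S=112.7131, K−S=4.6369, hold=8.6814 ⇒ V=8.6814 continue | (k=3,j=2): S=137.3870, K−S=0.0000, hold=1.1308 ⇒ V=1.1308 continue | (k=3,j=3): S=167.4623, K−S=0.0000, hold=0.0000 ⇒ V=0.0000 continue  boundary S*=92.4704
step 2: (k=2,j=0): S=102.0913, K−S=15.2587, hold=16.6322 ⇒ V=16.6322 continue | (k=2,j=1): S=124.4400, K−S=0.0000, hold=4.8532 ⇒ V=4.8532 continue | (k=2,j=2): S=151.6811, K−S=0.0000, hold=0.5584 ⇒ V=0.5584 continue  boundary S*=-
step 1: (k=1,j=0): S=112.7131, K−S=4.6369, hold=10.6430 ⇒ V=10.6430 continue | (k=1,j=1): S=137.3870, K−S=0.0000, hold=2.6761 ⇒ V=2.6761 continue  boundary S*=-
step 0: (k=0,j=0): S=124.4400, K−S=0.0000, hold=6.5955 ⇒ V=6.5955 continue  boundary S*=-

price = 6.5955
boundary = - - - 92.4704 102.0913
tree:
6.5955
10.6430 2.6761
16.6322 4.8532 0.5584
24.8796 8.6814 1.1308 0.0000
33.5938 15.2587 2.2898 0.0000 0.0000
41.4867 24.8796 4.6369 0.0000 0.0000 0.0000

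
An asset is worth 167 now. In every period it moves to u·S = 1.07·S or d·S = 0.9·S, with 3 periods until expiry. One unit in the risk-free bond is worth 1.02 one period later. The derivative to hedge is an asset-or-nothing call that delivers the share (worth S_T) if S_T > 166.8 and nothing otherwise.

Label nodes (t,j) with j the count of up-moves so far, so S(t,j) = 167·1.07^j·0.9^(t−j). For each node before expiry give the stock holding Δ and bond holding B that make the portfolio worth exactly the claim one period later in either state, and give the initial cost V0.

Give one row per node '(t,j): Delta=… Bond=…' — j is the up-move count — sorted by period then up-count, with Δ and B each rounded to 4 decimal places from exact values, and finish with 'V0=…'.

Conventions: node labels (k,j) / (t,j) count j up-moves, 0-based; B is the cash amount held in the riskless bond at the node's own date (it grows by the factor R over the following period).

(0,0): Delta=2.9674 Bond=-356.4536
(1,0): Delta=4.6607 Bond=-618.0906
(1,1): Delta=2.3739 Bond=-257.5377
(2,0): Delta=0.0000 Bond=0.0000
(2,1): Delta=6.2941 Bond=-893.1408
(2,2): Delta=1.0000 Bond=0.0000
V0=139.0961

Under the risk-neutral measure, an up-move has probability p* = (R−d)/(u−d) = 0.7059 and values discount at R = 1.02.
Expiry values: V(3,0)=0.0000, V(3,1)=0.0000, V(3,2)=172.0785, V(3,3)=204.5822
(2,0): S=135.2700. Δ = (V_up−V_dn)/(S_up−S_dn) = (0.0000−0.0000)/(144.7389−121.7430) = 0.0000. V = [p*·0.0000 + (1−p*)·0.0000]/1.02 = 0.0000. B = V − Δ·S = 0.0000.
(2,1): S=160.8210. Δ = (V_up−V_dn)/(S_up−S_dn) = (172.0785−0.0000)/(172.0785−144.7389) = 6.2941. V = [p*·172.0785 + (1−p*)·0.0000]/1.02 = 119.0854. B = V − Δ·S = -893.1408.
(2,2): S=191.1983. Δ = (V_up−V_dn)/(S_up−S_dn) = (204.5822−172.0785)/(204.5822−172.0785) = 1.0000. V = [p*·204.5822 + (1−p*)·172.0785]/1.02 = 191.1983. B = V − Δ·S = 0.0000.
(1,0): S=150.3000. Δ = (V_up−V_dn)/(S_up−S_dn) = (119.0854−0.0000)/(160.8210−135.2700) = 4.6607. V = [p*·119.0854 + (1−p*)·0.0000]/1.02 = 82.4121. B = V − Δ·S = -618.0906.
(1,1): S=178.6900. Δ = (V_up−V_dn)/(S_up−S_dn) = (191.1983−119.0854)/(191.1983−160.8210) = 2.3739. V = [p*·191.1983 + (1−p*)·119.0854]/1.02 = 166.6555. B = V − Δ·S = -257.5377.
(0,0): S=167.0000. Δ = (V_up−V_dn)/(S_up−S_dn) = (166.6555−82.4121)/(178.6900−150.3000) = 2.9674. V = [p*·166.6555 + (1−p*)·82.4121]/1.02 = 139.0961. B = V − Δ·S = -356.4536.
As a check, the time-0 holding Δ(0,0)·S0 + B(0,0) comes to 139.0961 — exactly V0.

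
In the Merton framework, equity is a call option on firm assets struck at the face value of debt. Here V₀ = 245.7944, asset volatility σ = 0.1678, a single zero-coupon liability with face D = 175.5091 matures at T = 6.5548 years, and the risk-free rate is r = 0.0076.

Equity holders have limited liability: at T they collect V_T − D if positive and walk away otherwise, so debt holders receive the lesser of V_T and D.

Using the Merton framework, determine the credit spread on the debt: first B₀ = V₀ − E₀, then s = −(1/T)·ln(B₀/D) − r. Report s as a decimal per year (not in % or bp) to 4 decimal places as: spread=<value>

spread=0.0081

Equity is a call on the firm's assets struck at D = 175.5091:
d₁ = [ln(V₀/D) + (r + σ²/2)T] / (σ√T)
   = [ln(245.7944/175.5091) + (0.0076 + 0.5·0.1678²)·6.5548] / (0.1678·√6.5548)
   = [0.336805 + 0.142098] / 0.429607 = 1.114744
d₂ = d₁ − σ√T = 1.114744 − 0.429607 = 0.685137
N(d₁) = 0.867520,  N(d₂) = 0.753371,  e^(−rT) = 0.951404
E₀ = V₀·N(d₁) − D·e^(−rT)·N(d₂)
   = 245.7944·0.867520 − 175.5091·0.951404·0.753371 = 87.433578
B₀ = V₀ − E₀ = 245.7944 − 87.433578 = 158.360822
spread = −(1/T)·ln(B₀/D) − r = −(1/6.5548)·ln(158.360822/175.5091) − 0.0076 = 0.00808542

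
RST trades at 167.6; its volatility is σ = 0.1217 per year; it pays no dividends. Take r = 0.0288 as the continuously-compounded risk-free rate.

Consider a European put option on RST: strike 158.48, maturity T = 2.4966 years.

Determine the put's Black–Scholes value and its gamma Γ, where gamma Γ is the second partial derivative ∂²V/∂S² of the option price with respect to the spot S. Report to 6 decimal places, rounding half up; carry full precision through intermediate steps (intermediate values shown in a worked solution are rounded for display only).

σ√T = 0.1217·√2.4966 = 0.192294
d₁ = (ln(S/K) + (r+σ²/2)T) / (σ√T) = (ln(167.6/158.48) + (0.0288+0.1217²/2)·2.4966) / 0.192294 = (0.055952 + 0.090391) / 0.192294 = 0.761035
d₂ = d₁ − σ√T = 0.761035 − 0.192294 = 0.568742
e^{−rT} = 0.930622
N(−d₁) = 0.223318,  N(−d₂) = 0.284766
Put price V = K·e^{−rT}·N(−d₂) − S·N(−d₁) = 41.998670 − 37.428094 = 4.570576
φ(d₁) = (1/√(2π))·e^{−d₁²/2} = 0.298637
Γ = φ(d₁) / (S·σ·√T) = 0.009266

price = 4.570576
Γ = 0.009266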